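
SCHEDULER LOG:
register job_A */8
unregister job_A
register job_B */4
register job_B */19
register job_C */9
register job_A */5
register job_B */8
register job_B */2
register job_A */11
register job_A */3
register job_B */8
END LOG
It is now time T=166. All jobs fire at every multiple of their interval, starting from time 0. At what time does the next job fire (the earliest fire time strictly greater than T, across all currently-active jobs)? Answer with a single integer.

Op 1: register job_A */8 -> active={job_A:*/8}
Op 2: unregister job_A -> active={}
Op 3: register job_B */4 -> active={job_B:*/4}
Op 4: register job_B */19 -> active={job_B:*/19}
Op 5: register job_C */9 -> active={job_B:*/19, job_C:*/9}
Op 6: register job_A */5 -> active={job_A:*/5, job_B:*/19, job_C:*/9}
Op 7: register job_B */8 -> active={job_A:*/5, job_B:*/8, job_C:*/9}
Op 8: register job_B */2 -> active={job_A:*/5, job_B:*/2, job_C:*/9}
Op 9: register job_A */11 -> active={job_A:*/11, job_B:*/2, job_C:*/9}
Op 10: register job_A */3 -> active={job_A:*/3, job_B:*/2, job_C:*/9}
Op 11: register job_B */8 -> active={job_A:*/3, job_B:*/8, job_C:*/9}
  job_A: interval 3, next fire after T=166 is 168
  job_B: interval 8, next fire after T=166 is 168
  job_C: interval 9, next fire after T=166 is 171
Earliest fire time = 168 (job job_A)

Answer: 168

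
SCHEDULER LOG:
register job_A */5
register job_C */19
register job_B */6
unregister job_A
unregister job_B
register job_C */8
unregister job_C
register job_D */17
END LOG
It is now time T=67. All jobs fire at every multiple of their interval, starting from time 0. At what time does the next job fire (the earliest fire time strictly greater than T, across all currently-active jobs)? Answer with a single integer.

Op 1: register job_A */5 -> active={job_A:*/5}
Op 2: register job_C */19 -> active={job_A:*/5, job_C:*/19}
Op 3: register job_B */6 -> active={job_A:*/5, job_B:*/6, job_C:*/19}
Op 4: unregister job_A -> active={job_B:*/6, job_C:*/19}
Op 5: unregister job_B -> active={job_C:*/19}
Op 6: register job_C */8 -> active={job_C:*/8}
Op 7: unregister job_C -> active={}
Op 8: register job_D */17 -> active={job_D:*/17}
  job_D: interval 17, next fire after T=67 is 68
Earliest fire time = 68 (job job_D)

Answer: 68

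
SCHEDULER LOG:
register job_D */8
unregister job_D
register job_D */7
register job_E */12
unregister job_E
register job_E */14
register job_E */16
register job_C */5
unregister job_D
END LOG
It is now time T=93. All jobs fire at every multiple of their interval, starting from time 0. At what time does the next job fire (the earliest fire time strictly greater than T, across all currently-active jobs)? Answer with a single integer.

Op 1: register job_D */8 -> active={job_D:*/8}
Op 2: unregister job_D -> active={}
Op 3: register job_D */7 -> active={job_D:*/7}
Op 4: register job_E */12 -> active={job_D:*/7, job_E:*/12}
Op 5: unregister job_E -> active={job_D:*/7}
Op 6: register job_E */14 -> active={job_D:*/7, job_E:*/14}
Op 7: register job_E */16 -> active={job_D:*/7, job_E:*/16}
Op 8: register job_C */5 -> active={job_C:*/5, job_D:*/7, job_E:*/16}
Op 9: unregister job_D -> active={job_C:*/5, job_E:*/16}
  job_C: interval 5, next fire after T=93 is 95
  job_E: interval 16, next fire after T=93 is 96
Earliest fire time = 95 (job job_C)

Answer: 95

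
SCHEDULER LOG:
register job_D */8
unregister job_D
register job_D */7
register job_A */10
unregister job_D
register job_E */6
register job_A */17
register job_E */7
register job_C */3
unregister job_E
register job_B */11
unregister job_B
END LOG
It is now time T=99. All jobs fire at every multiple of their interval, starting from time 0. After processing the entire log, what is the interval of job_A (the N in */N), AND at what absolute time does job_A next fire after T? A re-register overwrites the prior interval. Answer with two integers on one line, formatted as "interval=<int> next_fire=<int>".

Answer: interval=17 next_fire=102

Derivation:
Op 1: register job_D */8 -> active={job_D:*/8}
Op 2: unregister job_D -> active={}
Op 3: register job_D */7 -> active={job_D:*/7}
Op 4: register job_A */10 -> active={job_A:*/10, job_D:*/7}
Op 5: unregister job_D -> active={job_A:*/10}
Op 6: register job_E */6 -> active={job_A:*/10, job_E:*/6}
Op 7: register job_A */17 -> active={job_A:*/17, job_E:*/6}
Op 8: register job_E */7 -> active={job_A:*/17, job_E:*/7}
Op 9: register job_C */3 -> active={job_A:*/17, job_C:*/3, job_E:*/7}
Op 10: unregister job_E -> active={job_A:*/17, job_C:*/3}
Op 11: register job_B */11 -> active={job_A:*/17, job_B:*/11, job_C:*/3}
Op 12: unregister job_B -> active={job_A:*/17, job_C:*/3}
Final interval of job_A = 17
Next fire of job_A after T=99: (99//17+1)*17 = 102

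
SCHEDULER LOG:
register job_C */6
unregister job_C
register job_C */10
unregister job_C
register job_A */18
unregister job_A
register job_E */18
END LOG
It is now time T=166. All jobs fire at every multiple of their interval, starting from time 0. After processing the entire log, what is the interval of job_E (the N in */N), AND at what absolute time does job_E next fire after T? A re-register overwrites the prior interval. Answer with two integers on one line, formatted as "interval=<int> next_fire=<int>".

Op 1: register job_C */6 -> active={job_C:*/6}
Op 2: unregister job_C -> active={}
Op 3: register job_C */10 -> active={job_C:*/10}
Op 4: unregister job_C -> active={}
Op 5: register job_A */18 -> active={job_A:*/18}
Op 6: unregister job_A -> active={}
Op 7: register job_E */18 -> active={job_E:*/18}
Final interval of job_E = 18
Next fire of job_E after T=166: (166//18+1)*18 = 180

Answer: interval=18 next_fire=180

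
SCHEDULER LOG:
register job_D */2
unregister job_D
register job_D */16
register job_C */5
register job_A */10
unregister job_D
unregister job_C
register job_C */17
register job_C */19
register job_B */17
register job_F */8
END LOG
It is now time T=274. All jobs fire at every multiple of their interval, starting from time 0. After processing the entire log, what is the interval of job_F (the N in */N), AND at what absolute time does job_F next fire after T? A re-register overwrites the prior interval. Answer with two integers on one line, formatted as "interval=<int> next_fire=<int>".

Answer: interval=8 next_fire=280

Derivation:
Op 1: register job_D */2 -> active={job_D:*/2}
Op 2: unregister job_D -> active={}
Op 3: register job_D */16 -> active={job_D:*/16}
Op 4: register job_C */5 -> active={job_C:*/5, job_D:*/16}
Op 5: register job_A */10 -> active={job_A:*/10, job_C:*/5, job_D:*/16}
Op 6: unregister job_D -> active={job_A:*/10, job_C:*/5}
Op 7: unregister job_C -> active={job_A:*/10}
Op 8: register job_C */17 -> active={job_A:*/10, job_C:*/17}
Op 9: register job_C */19 -> active={job_A:*/10, job_C:*/19}
Op 10: register job_B */17 -> active={job_A:*/10, job_B:*/17, job_C:*/19}
Op 11: register job_F */8 -> active={job_A:*/10, job_B:*/17, job_C:*/19, job_F:*/8}
Final interval of job_F = 8
Next fire of job_F after T=274: (274//8+1)*8 = 280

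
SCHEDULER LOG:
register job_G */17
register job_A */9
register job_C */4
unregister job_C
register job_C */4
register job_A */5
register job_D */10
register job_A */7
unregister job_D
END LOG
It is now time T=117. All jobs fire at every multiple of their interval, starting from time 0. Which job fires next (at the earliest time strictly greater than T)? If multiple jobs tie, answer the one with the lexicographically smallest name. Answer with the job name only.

Op 1: register job_G */17 -> active={job_G:*/17}
Op 2: register job_A */9 -> active={job_A:*/9, job_G:*/17}
Op 3: register job_C */4 -> active={job_A:*/9, job_C:*/4, job_G:*/17}
Op 4: unregister job_C -> active={job_A:*/9, job_G:*/17}
Op 5: register job_C */4 -> active={job_A:*/9, job_C:*/4, job_G:*/17}
Op 6: register job_A */5 -> active={job_A:*/5, job_C:*/4, job_G:*/17}
Op 7: register job_D */10 -> active={job_A:*/5, job_C:*/4, job_D:*/10, job_G:*/17}
Op 8: register job_A */7 -> active={job_A:*/7, job_C:*/4, job_D:*/10, job_G:*/17}
Op 9: unregister job_D -> active={job_A:*/7, job_C:*/4, job_G:*/17}
  job_A: interval 7, next fire after T=117 is 119
  job_C: interval 4, next fire after T=117 is 120
  job_G: interval 17, next fire after T=117 is 119
Earliest = 119, winner (lex tiebreak) = job_A

Answer: job_A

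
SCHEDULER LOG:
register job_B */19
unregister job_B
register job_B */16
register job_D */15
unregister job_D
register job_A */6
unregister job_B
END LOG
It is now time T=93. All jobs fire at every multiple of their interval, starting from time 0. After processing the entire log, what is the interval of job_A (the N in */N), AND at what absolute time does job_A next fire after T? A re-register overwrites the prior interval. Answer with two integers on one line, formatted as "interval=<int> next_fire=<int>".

Answer: interval=6 next_fire=96

Derivation:
Op 1: register job_B */19 -> active={job_B:*/19}
Op 2: unregister job_B -> active={}
Op 3: register job_B */16 -> active={job_B:*/16}
Op 4: register job_D */15 -> active={job_B:*/16, job_D:*/15}
Op 5: unregister job_D -> active={job_B:*/16}
Op 6: register job_A */6 -> active={job_A:*/6, job_B:*/16}
Op 7: unregister job_B -> active={job_A:*/6}
Final interval of job_A = 6
Next fire of job_A after T=93: (93//6+1)*6 = 96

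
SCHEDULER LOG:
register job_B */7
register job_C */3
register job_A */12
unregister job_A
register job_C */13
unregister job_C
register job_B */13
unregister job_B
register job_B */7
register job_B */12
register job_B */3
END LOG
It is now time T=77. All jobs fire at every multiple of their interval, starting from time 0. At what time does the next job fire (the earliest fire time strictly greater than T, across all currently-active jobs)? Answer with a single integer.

Answer: 78

Derivation:
Op 1: register job_B */7 -> active={job_B:*/7}
Op 2: register job_C */3 -> active={job_B:*/7, job_C:*/3}
Op 3: register job_A */12 -> active={job_A:*/12, job_B:*/7, job_C:*/3}
Op 4: unregister job_A -> active={job_B:*/7, job_C:*/3}
Op 5: register job_C */13 -> active={job_B:*/7, job_C:*/13}
Op 6: unregister job_C -> active={job_B:*/7}
Op 7: register job_B */13 -> active={job_B:*/13}
Op 8: unregister job_B -> active={}
Op 9: register job_B */7 -> active={job_B:*/7}
Op 10: register job_B */12 -> active={job_B:*/12}
Op 11: register job_B */3 -> active={job_B:*/3}
  job_B: interval 3, next fire after T=77 is 78
Earliest fire time = 78 (job job_B)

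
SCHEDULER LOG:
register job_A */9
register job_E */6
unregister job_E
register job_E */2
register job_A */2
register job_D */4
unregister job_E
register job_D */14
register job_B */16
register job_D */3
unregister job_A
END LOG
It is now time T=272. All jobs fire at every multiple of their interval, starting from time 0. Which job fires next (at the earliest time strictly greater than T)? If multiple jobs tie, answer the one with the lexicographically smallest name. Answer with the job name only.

Answer: job_D

Derivation:
Op 1: register job_A */9 -> active={job_A:*/9}
Op 2: register job_E */6 -> active={job_A:*/9, job_E:*/6}
Op 3: unregister job_E -> active={job_A:*/9}
Op 4: register job_E */2 -> active={job_A:*/9, job_E:*/2}
Op 5: register job_A */2 -> active={job_A:*/2, job_E:*/2}
Op 6: register job_D */4 -> active={job_A:*/2, job_D:*/4, job_E:*/2}
Op 7: unregister job_E -> active={job_A:*/2, job_D:*/4}
Op 8: register job_D */14 -> active={job_A:*/2, job_D:*/14}
Op 9: register job_B */16 -> active={job_A:*/2, job_B:*/16, job_D:*/14}
Op 10: register job_D */3 -> active={job_A:*/2, job_B:*/16, job_D:*/3}
Op 11: unregister job_A -> active={job_B:*/16, job_D:*/3}
  job_B: interval 16, next fire after T=272 is 288
  job_D: interval 3, next fire after T=272 is 273
Earliest = 273, winner (lex tiebreak) = job_D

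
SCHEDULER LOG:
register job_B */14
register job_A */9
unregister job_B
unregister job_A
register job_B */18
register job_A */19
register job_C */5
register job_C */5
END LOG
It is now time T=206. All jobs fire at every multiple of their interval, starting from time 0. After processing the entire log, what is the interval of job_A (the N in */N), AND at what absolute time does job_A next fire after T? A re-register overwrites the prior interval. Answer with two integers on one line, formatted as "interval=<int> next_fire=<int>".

Op 1: register job_B */14 -> active={job_B:*/14}
Op 2: register job_A */9 -> active={job_A:*/9, job_B:*/14}
Op 3: unregister job_B -> active={job_A:*/9}
Op 4: unregister job_A -> active={}
Op 5: register job_B */18 -> active={job_B:*/18}
Op 6: register job_A */19 -> active={job_A:*/19, job_B:*/18}
Op 7: register job_C */5 -> active={job_A:*/19, job_B:*/18, job_C:*/5}
Op 8: register job_C */5 -> active={job_A:*/19, job_B:*/18, job_C:*/5}
Final interval of job_A = 19
Next fire of job_A after T=206: (206//19+1)*19 = 209

Answer: interval=19 next_fire=209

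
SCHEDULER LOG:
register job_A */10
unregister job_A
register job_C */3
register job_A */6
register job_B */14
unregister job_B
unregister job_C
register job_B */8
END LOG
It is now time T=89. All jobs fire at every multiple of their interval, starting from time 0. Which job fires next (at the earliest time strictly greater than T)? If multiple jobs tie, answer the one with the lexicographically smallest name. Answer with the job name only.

Op 1: register job_A */10 -> active={job_A:*/10}
Op 2: unregister job_A -> active={}
Op 3: register job_C */3 -> active={job_C:*/3}
Op 4: register job_A */6 -> active={job_A:*/6, job_C:*/3}
Op 5: register job_B */14 -> active={job_A:*/6, job_B:*/14, job_C:*/3}
Op 6: unregister job_B -> active={job_A:*/6, job_C:*/3}
Op 7: unregister job_C -> active={job_A:*/6}
Op 8: register job_B */8 -> active={job_A:*/6, job_B:*/8}
  job_A: interval 6, next fire after T=89 is 90
  job_B: interval 8, next fire after T=89 is 96
Earliest = 90, winner (lex tiebreak) = job_A

Answer: job_A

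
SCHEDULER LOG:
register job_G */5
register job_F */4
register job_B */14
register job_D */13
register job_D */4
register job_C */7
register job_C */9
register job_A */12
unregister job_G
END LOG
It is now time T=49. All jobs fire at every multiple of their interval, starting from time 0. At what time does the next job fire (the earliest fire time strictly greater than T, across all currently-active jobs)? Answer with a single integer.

Answer: 52

Derivation:
Op 1: register job_G */5 -> active={job_G:*/5}
Op 2: register job_F */4 -> active={job_F:*/4, job_G:*/5}
Op 3: register job_B */14 -> active={job_B:*/14, job_F:*/4, job_G:*/5}
Op 4: register job_D */13 -> active={job_B:*/14, job_D:*/13, job_F:*/4, job_G:*/5}
Op 5: register job_D */4 -> active={job_B:*/14, job_D:*/4, job_F:*/4, job_G:*/5}
Op 6: register job_C */7 -> active={job_B:*/14, job_C:*/7, job_D:*/4, job_F:*/4, job_G:*/5}
Op 7: register job_C */9 -> active={job_B:*/14, job_C:*/9, job_D:*/4, job_F:*/4, job_G:*/5}
Op 8: register job_A */12 -> active={job_A:*/12, job_B:*/14, job_C:*/9, job_D:*/4, job_F:*/4, job_G:*/5}
Op 9: unregister job_G -> active={job_A:*/12, job_B:*/14, job_C:*/9, job_D:*/4, job_F:*/4}
  job_A: interval 12, next fire after T=49 is 60
  job_B: interval 14, next fire after T=49 is 56
  job_C: interval 9, next fire after T=49 is 54
  job_D: interval 4, next fire after T=49 is 52
  job_F: interval 4, next fire after T=49 is 52
Earliest fire time = 52 (job job_D)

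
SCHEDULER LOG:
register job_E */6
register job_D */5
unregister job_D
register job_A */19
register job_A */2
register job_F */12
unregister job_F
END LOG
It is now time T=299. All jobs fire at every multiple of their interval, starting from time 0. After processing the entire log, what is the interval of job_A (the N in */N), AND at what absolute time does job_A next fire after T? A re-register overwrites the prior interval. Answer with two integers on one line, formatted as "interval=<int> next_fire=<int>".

Answer: interval=2 next_fire=300

Derivation:
Op 1: register job_E */6 -> active={job_E:*/6}
Op 2: register job_D */5 -> active={job_D:*/5, job_E:*/6}
Op 3: unregister job_D -> active={job_E:*/6}
Op 4: register job_A */19 -> active={job_A:*/19, job_E:*/6}
Op 5: register job_A */2 -> active={job_A:*/2, job_E:*/6}
Op 6: register job_F */12 -> active={job_A:*/2, job_E:*/6, job_F:*/12}
Op 7: unregister job_F -> active={job_A:*/2, job_E:*/6}
Final interval of job_A = 2
Next fire of job_A after T=299: (299//2+1)*2 = 300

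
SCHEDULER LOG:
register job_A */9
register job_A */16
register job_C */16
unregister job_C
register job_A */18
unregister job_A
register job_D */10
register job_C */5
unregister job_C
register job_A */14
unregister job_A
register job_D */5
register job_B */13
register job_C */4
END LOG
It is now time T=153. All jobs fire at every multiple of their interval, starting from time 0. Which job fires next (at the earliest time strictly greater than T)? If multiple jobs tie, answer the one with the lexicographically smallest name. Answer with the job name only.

Answer: job_D

Derivation:
Op 1: register job_A */9 -> active={job_A:*/9}
Op 2: register job_A */16 -> active={job_A:*/16}
Op 3: register job_C */16 -> active={job_A:*/16, job_C:*/16}
Op 4: unregister job_C -> active={job_A:*/16}
Op 5: register job_A */18 -> active={job_A:*/18}
Op 6: unregister job_A -> active={}
Op 7: register job_D */10 -> active={job_D:*/10}
Op 8: register job_C */5 -> active={job_C:*/5, job_D:*/10}
Op 9: unregister job_C -> active={job_D:*/10}
Op 10: register job_A */14 -> active={job_A:*/14, job_D:*/10}
Op 11: unregister job_A -> active={job_D:*/10}
Op 12: register job_D */5 -> active={job_D:*/5}
Op 13: register job_B */13 -> active={job_B:*/13, job_D:*/5}
Op 14: register job_C */4 -> active={job_B:*/13, job_C:*/4, job_D:*/5}
  job_B: interval 13, next fire after T=153 is 156
  job_C: interval 4, next fire after T=153 is 156
  job_D: interval 5, next fire after T=153 is 155
Earliest = 155, winner (lex tiebreak) = job_D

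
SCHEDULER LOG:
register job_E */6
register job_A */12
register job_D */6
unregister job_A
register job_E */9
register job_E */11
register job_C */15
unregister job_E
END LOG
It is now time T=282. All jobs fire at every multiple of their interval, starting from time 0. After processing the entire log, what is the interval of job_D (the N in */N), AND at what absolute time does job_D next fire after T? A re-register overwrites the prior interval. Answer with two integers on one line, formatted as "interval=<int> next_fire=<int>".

Answer: interval=6 next_fire=288

Derivation:
Op 1: register job_E */6 -> active={job_E:*/6}
Op 2: register job_A */12 -> active={job_A:*/12, job_E:*/6}
Op 3: register job_D */6 -> active={job_A:*/12, job_D:*/6, job_E:*/6}
Op 4: unregister job_A -> active={job_D:*/6, job_E:*/6}
Op 5: register job_E */9 -> active={job_D:*/6, job_E:*/9}
Op 6: register job_E */11 -> active={job_D:*/6, job_E:*/11}
Op 7: register job_C */15 -> active={job_C:*/15, job_D:*/6, job_E:*/11}
Op 8: unregister job_E -> active={job_C:*/15, job_D:*/6}
Final interval of job_D = 6
Next fire of job_D after T=282: (282//6+1)*6 = 288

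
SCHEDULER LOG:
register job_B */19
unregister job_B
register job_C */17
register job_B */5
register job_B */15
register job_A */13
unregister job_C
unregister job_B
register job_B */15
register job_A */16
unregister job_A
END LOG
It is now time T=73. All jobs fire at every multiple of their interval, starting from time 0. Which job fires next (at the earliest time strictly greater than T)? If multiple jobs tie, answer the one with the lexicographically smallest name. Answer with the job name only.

Op 1: register job_B */19 -> active={job_B:*/19}
Op 2: unregister job_B -> active={}
Op 3: register job_C */17 -> active={job_C:*/17}
Op 4: register job_B */5 -> active={job_B:*/5, job_C:*/17}
Op 5: register job_B */15 -> active={job_B:*/15, job_C:*/17}
Op 6: register job_A */13 -> active={job_A:*/13, job_B:*/15, job_C:*/17}
Op 7: unregister job_C -> active={job_A:*/13, job_B:*/15}
Op 8: unregister job_B -> active={job_A:*/13}
Op 9: register job_B */15 -> active={job_A:*/13, job_B:*/15}
Op 10: register job_A */16 -> active={job_A:*/16, job_B:*/15}
Op 11: unregister job_A -> active={job_B:*/15}
  job_B: interval 15, next fire after T=73 is 75
Earliest = 75, winner (lex tiebreak) = job_B

Answer: job_B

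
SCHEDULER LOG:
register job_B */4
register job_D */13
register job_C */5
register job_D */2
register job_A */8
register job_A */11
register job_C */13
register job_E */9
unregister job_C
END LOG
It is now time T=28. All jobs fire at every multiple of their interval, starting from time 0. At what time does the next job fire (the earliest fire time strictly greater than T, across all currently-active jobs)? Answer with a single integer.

Answer: 30

Derivation:
Op 1: register job_B */4 -> active={job_B:*/4}
Op 2: register job_D */13 -> active={job_B:*/4, job_D:*/13}
Op 3: register job_C */5 -> active={job_B:*/4, job_C:*/5, job_D:*/13}
Op 4: register job_D */2 -> active={job_B:*/4, job_C:*/5, job_D:*/2}
Op 5: register job_A */8 -> active={job_A:*/8, job_B:*/4, job_C:*/5, job_D:*/2}
Op 6: register job_A */11 -> active={job_A:*/11, job_B:*/4, job_C:*/5, job_D:*/2}
Op 7: register job_C */13 -> active={job_A:*/11, job_B:*/4, job_C:*/13, job_D:*/2}
Op 8: register job_E */9 -> active={job_A:*/11, job_B:*/4, job_C:*/13, job_D:*/2, job_E:*/9}
Op 9: unregister job_C -> active={job_A:*/11, job_B:*/4, job_D:*/2, job_E:*/9}
  job_A: interval 11, next fire after T=28 is 33
  job_B: interval 4, next fire after T=28 is 32
  job_D: interval 2, next fire after T=28 is 30
  job_E: interval 9, next fire after T=28 is 36
Earliest fire time = 30 (job job_D)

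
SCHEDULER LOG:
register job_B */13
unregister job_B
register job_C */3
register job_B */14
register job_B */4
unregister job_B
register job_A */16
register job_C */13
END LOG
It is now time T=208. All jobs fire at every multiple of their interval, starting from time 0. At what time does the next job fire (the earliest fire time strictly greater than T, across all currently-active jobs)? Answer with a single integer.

Op 1: register job_B */13 -> active={job_B:*/13}
Op 2: unregister job_B -> active={}
Op 3: register job_C */3 -> active={job_C:*/3}
Op 4: register job_B */14 -> active={job_B:*/14, job_C:*/3}
Op 5: register job_B */4 -> active={job_B:*/4, job_C:*/3}
Op 6: unregister job_B -> active={job_C:*/3}
Op 7: register job_A */16 -> active={job_A:*/16, job_C:*/3}
Op 8: register job_C */13 -> active={job_A:*/16, job_C:*/13}
  job_A: interval 16, next fire after T=208 is 224
  job_C: interval 13, next fire after T=208 is 221
Earliest fire time = 221 (job job_C)

Answer: 221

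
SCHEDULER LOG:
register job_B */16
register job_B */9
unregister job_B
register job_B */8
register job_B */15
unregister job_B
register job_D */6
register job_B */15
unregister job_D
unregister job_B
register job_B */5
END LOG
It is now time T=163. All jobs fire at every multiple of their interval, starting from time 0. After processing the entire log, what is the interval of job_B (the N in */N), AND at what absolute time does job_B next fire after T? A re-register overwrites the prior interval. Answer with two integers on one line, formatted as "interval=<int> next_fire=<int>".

Op 1: register job_B */16 -> active={job_B:*/16}
Op 2: register job_B */9 -> active={job_B:*/9}
Op 3: unregister job_B -> active={}
Op 4: register job_B */8 -> active={job_B:*/8}
Op 5: register job_B */15 -> active={job_B:*/15}
Op 6: unregister job_B -> active={}
Op 7: register job_D */6 -> active={job_D:*/6}
Op 8: register job_B */15 -> active={job_B:*/15, job_D:*/6}
Op 9: unregister job_D -> active={job_B:*/15}
Op 10: unregister job_B -> active={}
Op 11: register job_B */5 -> active={job_B:*/5}
Final interval of job_B = 5
Next fire of job_B after T=163: (163//5+1)*5 = 165

Answer: interval=5 next_fire=165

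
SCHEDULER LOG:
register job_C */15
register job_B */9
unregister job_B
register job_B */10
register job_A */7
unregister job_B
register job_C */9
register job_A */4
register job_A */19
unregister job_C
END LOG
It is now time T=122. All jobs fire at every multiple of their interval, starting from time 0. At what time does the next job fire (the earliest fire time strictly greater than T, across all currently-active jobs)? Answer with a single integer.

Answer: 133

Derivation:
Op 1: register job_C */15 -> active={job_C:*/15}
Op 2: register job_B */9 -> active={job_B:*/9, job_C:*/15}
Op 3: unregister job_B -> active={job_C:*/15}
Op 4: register job_B */10 -> active={job_B:*/10, job_C:*/15}
Op 5: register job_A */7 -> active={job_A:*/7, job_B:*/10, job_C:*/15}
Op 6: unregister job_B -> active={job_A:*/7, job_C:*/15}
Op 7: register job_C */9 -> active={job_A:*/7, job_C:*/9}
Op 8: register job_A */4 -> active={job_A:*/4, job_C:*/9}
Op 9: register job_A */19 -> active={job_A:*/19, job_C:*/9}
Op 10: unregister job_C -> active={job_A:*/19}
  job_A: interval 19, next fire after T=122 is 133
Earliest fire time = 133 (job job_A)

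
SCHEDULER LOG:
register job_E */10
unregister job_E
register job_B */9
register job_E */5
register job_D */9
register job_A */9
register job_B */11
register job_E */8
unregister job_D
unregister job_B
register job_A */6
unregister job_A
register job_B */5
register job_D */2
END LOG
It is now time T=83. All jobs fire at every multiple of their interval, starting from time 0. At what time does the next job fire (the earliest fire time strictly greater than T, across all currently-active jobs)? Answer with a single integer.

Answer: 84

Derivation:
Op 1: register job_E */10 -> active={job_E:*/10}
Op 2: unregister job_E -> active={}
Op 3: register job_B */9 -> active={job_B:*/9}
Op 4: register job_E */5 -> active={job_B:*/9, job_E:*/5}
Op 5: register job_D */9 -> active={job_B:*/9, job_D:*/9, job_E:*/5}
Op 6: register job_A */9 -> active={job_A:*/9, job_B:*/9, job_D:*/9, job_E:*/5}
Op 7: register job_B */11 -> active={job_A:*/9, job_B:*/11, job_D:*/9, job_E:*/5}
Op 8: register job_E */8 -> active={job_A:*/9, job_B:*/11, job_D:*/9, job_E:*/8}
Op 9: unregister job_D -> active={job_A:*/9, job_B:*/11, job_E:*/8}
Op 10: unregister job_B -> active={job_A:*/9, job_E:*/8}
Op 11: register job_A */6 -> active={job_A:*/6, job_E:*/8}
Op 12: unregister job_A -> active={job_E:*/8}
Op 13: register job_B */5 -> active={job_B:*/5, job_E:*/8}
Op 14: register job_D */2 -> active={job_B:*/5, job_D:*/2, job_E:*/8}
  job_B: interval 5, next fire after T=83 is 85
  job_D: interval 2, next fire after T=83 is 84
  job_E: interval 8, next fire after T=83 is 88
Earliest fire time = 84 (job job_D)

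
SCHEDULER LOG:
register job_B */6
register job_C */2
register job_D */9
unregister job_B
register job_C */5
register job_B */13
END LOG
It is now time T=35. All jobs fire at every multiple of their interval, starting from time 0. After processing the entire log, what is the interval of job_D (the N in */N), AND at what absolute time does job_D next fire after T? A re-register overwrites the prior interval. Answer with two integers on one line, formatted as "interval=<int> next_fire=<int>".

Answer: interval=9 next_fire=36

Derivation:
Op 1: register job_B */6 -> active={job_B:*/6}
Op 2: register job_C */2 -> active={job_B:*/6, job_C:*/2}
Op 3: register job_D */9 -> active={job_B:*/6, job_C:*/2, job_D:*/9}
Op 4: unregister job_B -> active={job_C:*/2, job_D:*/9}
Op 5: register job_C */5 -> active={job_C:*/5, job_D:*/9}
Op 6: register job_B */13 -> active={job_B:*/13, job_C:*/5, job_D:*/9}
Final interval of job_D = 9
Next fire of job_D after T=35: (35//9+1)*9 = 36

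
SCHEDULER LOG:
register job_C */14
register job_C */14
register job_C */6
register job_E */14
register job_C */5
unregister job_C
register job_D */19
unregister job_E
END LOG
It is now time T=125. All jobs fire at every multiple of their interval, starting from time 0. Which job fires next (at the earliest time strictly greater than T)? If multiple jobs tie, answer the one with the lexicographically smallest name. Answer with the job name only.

Answer: job_D

Derivation:
Op 1: register job_C */14 -> active={job_C:*/14}
Op 2: register job_C */14 -> active={job_C:*/14}
Op 3: register job_C */6 -> active={job_C:*/6}
Op 4: register job_E */14 -> active={job_C:*/6, job_E:*/14}
Op 5: register job_C */5 -> active={job_C:*/5, job_E:*/14}
Op 6: unregister job_C -> active={job_E:*/14}
Op 7: register job_D */19 -> active={job_D:*/19, job_E:*/14}
Op 8: unregister job_E -> active={job_D:*/19}
  job_D: interval 19, next fire after T=125 is 133
Earliest = 133, winner (lex tiebreak) = job_D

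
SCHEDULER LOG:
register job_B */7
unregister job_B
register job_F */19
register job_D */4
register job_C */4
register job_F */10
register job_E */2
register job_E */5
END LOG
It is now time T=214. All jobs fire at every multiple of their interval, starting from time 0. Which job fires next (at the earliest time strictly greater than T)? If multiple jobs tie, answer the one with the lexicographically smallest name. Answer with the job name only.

Op 1: register job_B */7 -> active={job_B:*/7}
Op 2: unregister job_B -> active={}
Op 3: register job_F */19 -> active={job_F:*/19}
Op 4: register job_D */4 -> active={job_D:*/4, job_F:*/19}
Op 5: register job_C */4 -> active={job_C:*/4, job_D:*/4, job_F:*/19}
Op 6: register job_F */10 -> active={job_C:*/4, job_D:*/4, job_F:*/10}
Op 7: register job_E */2 -> active={job_C:*/4, job_D:*/4, job_E:*/2, job_F:*/10}
Op 8: register job_E */5 -> active={job_C:*/4, job_D:*/4, job_E:*/5, job_F:*/10}
  job_C: interval 4, next fire after T=214 is 216
  job_D: interval 4, next fire after T=214 is 216
  job_E: interval 5, next fire after T=214 is 215
  job_F: interval 10, next fire after T=214 is 220
Earliest = 215, winner (lex tiebreak) = job_E

Answer: job_E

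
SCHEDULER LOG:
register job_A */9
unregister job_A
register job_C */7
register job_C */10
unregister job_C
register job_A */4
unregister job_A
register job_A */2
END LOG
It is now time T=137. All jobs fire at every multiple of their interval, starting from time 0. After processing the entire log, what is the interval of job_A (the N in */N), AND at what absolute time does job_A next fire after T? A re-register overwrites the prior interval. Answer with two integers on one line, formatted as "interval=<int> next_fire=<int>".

Answer: interval=2 next_fire=138

Derivation:
Op 1: register job_A */9 -> active={job_A:*/9}
Op 2: unregister job_A -> active={}
Op 3: register job_C */7 -> active={job_C:*/7}
Op 4: register job_C */10 -> active={job_C:*/10}
Op 5: unregister job_C -> active={}
Op 6: register job_A */4 -> active={job_A:*/4}
Op 7: unregister job_A -> active={}
Op 8: register job_A */2 -> active={job_A:*/2}
Final interval of job_A = 2
Next fire of job_A after T=137: (137//2+1)*2 = 138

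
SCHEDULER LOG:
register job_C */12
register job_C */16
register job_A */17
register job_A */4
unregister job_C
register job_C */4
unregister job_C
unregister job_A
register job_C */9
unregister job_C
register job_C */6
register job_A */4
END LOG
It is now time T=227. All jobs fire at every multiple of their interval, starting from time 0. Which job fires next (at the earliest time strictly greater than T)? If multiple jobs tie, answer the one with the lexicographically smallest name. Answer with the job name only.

Answer: job_A

Derivation:
Op 1: register job_C */12 -> active={job_C:*/12}
Op 2: register job_C */16 -> active={job_C:*/16}
Op 3: register job_A */17 -> active={job_A:*/17, job_C:*/16}
Op 4: register job_A */4 -> active={job_A:*/4, job_C:*/16}
Op 5: unregister job_C -> active={job_A:*/4}
Op 6: register job_C */4 -> active={job_A:*/4, job_C:*/4}
Op 7: unregister job_C -> active={job_A:*/4}
Op 8: unregister job_A -> active={}
Op 9: register job_C */9 -> active={job_C:*/9}
Op 10: unregister job_C -> active={}
Op 11: register job_C */6 -> active={job_C:*/6}
Op 12: register job_A */4 -> active={job_A:*/4, job_C:*/6}
  job_A: interval 4, next fire after T=227 is 228
  job_C: interval 6, next fire after T=227 is 228
Earliest = 228, winner (lex tiebreak) = job_A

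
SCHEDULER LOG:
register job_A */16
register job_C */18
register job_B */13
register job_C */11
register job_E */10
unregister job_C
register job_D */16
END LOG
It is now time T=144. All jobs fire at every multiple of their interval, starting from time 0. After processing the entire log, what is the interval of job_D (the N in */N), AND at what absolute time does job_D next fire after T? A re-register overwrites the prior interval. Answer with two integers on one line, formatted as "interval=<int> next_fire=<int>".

Answer: interval=16 next_fire=160

Derivation:
Op 1: register job_A */16 -> active={job_A:*/16}
Op 2: register job_C */18 -> active={job_A:*/16, job_C:*/18}
Op 3: register job_B */13 -> active={job_A:*/16, job_B:*/13, job_C:*/18}
Op 4: register job_C */11 -> active={job_A:*/16, job_B:*/13, job_C:*/11}
Op 5: register job_E */10 -> active={job_A:*/16, job_B:*/13, job_C:*/11, job_E:*/10}
Op 6: unregister job_C -> active={job_A:*/16, job_B:*/13, job_E:*/10}
Op 7: register job_D */16 -> active={job_A:*/16, job_B:*/13, job_D:*/16, job_E:*/10}
Final interval of job_D = 16
Next fire of job_D after T=144: (144//16+1)*16 = 160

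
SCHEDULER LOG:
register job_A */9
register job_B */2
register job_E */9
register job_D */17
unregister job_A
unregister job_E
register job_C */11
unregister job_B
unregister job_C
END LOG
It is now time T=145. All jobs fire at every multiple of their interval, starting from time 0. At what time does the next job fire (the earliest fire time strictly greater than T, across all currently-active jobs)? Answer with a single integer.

Answer: 153

Derivation:
Op 1: register job_A */9 -> active={job_A:*/9}
Op 2: register job_B */2 -> active={job_A:*/9, job_B:*/2}
Op 3: register job_E */9 -> active={job_A:*/9, job_B:*/2, job_E:*/9}
Op 4: register job_D */17 -> active={job_A:*/9, job_B:*/2, job_D:*/17, job_E:*/9}
Op 5: unregister job_A -> active={job_B:*/2, job_D:*/17, job_E:*/9}
Op 6: unregister job_E -> active={job_B:*/2, job_D:*/17}
Op 7: register job_C */11 -> active={job_B:*/2, job_C:*/11, job_D:*/17}
Op 8: unregister job_B -> active={job_C:*/11, job_D:*/17}
Op 9: unregister job_C -> active={job_D:*/17}
  job_D: interval 17, next fire after T=145 is 153
Earliest fire time = 153 (job job_D)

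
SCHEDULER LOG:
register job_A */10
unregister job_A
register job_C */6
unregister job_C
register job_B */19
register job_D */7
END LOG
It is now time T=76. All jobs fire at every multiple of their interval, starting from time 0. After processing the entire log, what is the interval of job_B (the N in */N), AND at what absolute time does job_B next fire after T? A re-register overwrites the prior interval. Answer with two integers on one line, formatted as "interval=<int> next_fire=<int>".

Answer: interval=19 next_fire=95

Derivation:
Op 1: register job_A */10 -> active={job_A:*/10}
Op 2: unregister job_A -> active={}
Op 3: register job_C */6 -> active={job_C:*/6}
Op 4: unregister job_C -> active={}
Op 5: register job_B */19 -> active={job_B:*/19}
Op 6: register job_D */7 -> active={job_B:*/19, job_D:*/7}
Final interval of job_B = 19
Next fire of job_B after T=76: (76//19+1)*19 = 95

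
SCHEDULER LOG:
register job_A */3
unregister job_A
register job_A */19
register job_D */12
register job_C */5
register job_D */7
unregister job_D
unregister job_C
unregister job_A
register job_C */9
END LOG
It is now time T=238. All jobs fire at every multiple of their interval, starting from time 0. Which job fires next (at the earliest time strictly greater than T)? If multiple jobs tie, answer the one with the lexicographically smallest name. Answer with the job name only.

Op 1: register job_A */3 -> active={job_A:*/3}
Op 2: unregister job_A -> active={}
Op 3: register job_A */19 -> active={job_A:*/19}
Op 4: register job_D */12 -> active={job_A:*/19, job_D:*/12}
Op 5: register job_C */5 -> active={job_A:*/19, job_C:*/5, job_D:*/12}
Op 6: register job_D */7 -> active={job_A:*/19, job_C:*/5, job_D:*/7}
Op 7: unregister job_D -> active={job_A:*/19, job_C:*/5}
Op 8: unregister job_C -> active={job_A:*/19}
Op 9: unregister job_A -> active={}
Op 10: register job_C */9 -> active={job_C:*/9}
  job_C: interval 9, next fire after T=238 is 243
Earliest = 243, winner (lex tiebreak) = job_C

Answer: job_C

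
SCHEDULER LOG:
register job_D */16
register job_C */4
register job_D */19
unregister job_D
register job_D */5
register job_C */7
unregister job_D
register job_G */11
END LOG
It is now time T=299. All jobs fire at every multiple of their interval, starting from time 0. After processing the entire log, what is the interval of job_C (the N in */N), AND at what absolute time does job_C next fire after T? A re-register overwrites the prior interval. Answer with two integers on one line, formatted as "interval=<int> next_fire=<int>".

Op 1: register job_D */16 -> active={job_D:*/16}
Op 2: register job_C */4 -> active={job_C:*/4, job_D:*/16}
Op 3: register job_D */19 -> active={job_C:*/4, job_D:*/19}
Op 4: unregister job_D -> active={job_C:*/4}
Op 5: register job_D */5 -> active={job_C:*/4, job_D:*/5}
Op 6: register job_C */7 -> active={job_C:*/7, job_D:*/5}
Op 7: unregister job_D -> active={job_C:*/7}
Op 8: register job_G */11 -> active={job_C:*/7, job_G:*/11}
Final interval of job_C = 7
Next fire of job_C after T=299: (299//7+1)*7 = 301

Answer: interval=7 next_fire=301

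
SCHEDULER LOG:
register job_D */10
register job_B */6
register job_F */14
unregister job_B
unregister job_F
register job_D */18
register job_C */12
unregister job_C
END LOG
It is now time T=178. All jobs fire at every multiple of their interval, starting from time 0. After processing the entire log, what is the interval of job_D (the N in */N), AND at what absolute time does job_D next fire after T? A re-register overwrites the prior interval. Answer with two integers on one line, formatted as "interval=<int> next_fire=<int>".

Answer: interval=18 next_fire=180

Derivation:
Op 1: register job_D */10 -> active={job_D:*/10}
Op 2: register job_B */6 -> active={job_B:*/6, job_D:*/10}
Op 3: register job_F */14 -> active={job_B:*/6, job_D:*/10, job_F:*/14}
Op 4: unregister job_B -> active={job_D:*/10, job_F:*/14}
Op 5: unregister job_F -> active={job_D:*/10}
Op 6: register job_D */18 -> active={job_D:*/18}
Op 7: register job_C */12 -> active={job_C:*/12, job_D:*/18}
Op 8: unregister job_C -> active={job_D:*/18}
Final interval of job_D = 18
Next fire of job_D after T=178: (178//18+1)*18 = 180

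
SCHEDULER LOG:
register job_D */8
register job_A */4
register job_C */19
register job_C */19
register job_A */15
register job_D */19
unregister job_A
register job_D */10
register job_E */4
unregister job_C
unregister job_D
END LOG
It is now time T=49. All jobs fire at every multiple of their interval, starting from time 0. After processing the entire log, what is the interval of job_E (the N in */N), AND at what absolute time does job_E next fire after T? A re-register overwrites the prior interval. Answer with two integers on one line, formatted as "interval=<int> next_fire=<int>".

Answer: interval=4 next_fire=52

Derivation:
Op 1: register job_D */8 -> active={job_D:*/8}
Op 2: register job_A */4 -> active={job_A:*/4, job_D:*/8}
Op 3: register job_C */19 -> active={job_A:*/4, job_C:*/19, job_D:*/8}
Op 4: register job_C */19 -> active={job_A:*/4, job_C:*/19, job_D:*/8}
Op 5: register job_A */15 -> active={job_A:*/15, job_C:*/19, job_D:*/8}
Op 6: register job_D */19 -> active={job_A:*/15, job_C:*/19, job_D:*/19}
Op 7: unregister job_A -> active={job_C:*/19, job_D:*/19}
Op 8: register job_D */10 -> active={job_C:*/19, job_D:*/10}
Op 9: register job_E */4 -> active={job_C:*/19, job_D:*/10, job_E:*/4}
Op 10: unregister job_C -> active={job_D:*/10, job_E:*/4}
Op 11: unregister job_D -> active={job_E:*/4}
Final interval of job_E = 4
Next fire of job_E after T=49: (49//4+1)*4 = 52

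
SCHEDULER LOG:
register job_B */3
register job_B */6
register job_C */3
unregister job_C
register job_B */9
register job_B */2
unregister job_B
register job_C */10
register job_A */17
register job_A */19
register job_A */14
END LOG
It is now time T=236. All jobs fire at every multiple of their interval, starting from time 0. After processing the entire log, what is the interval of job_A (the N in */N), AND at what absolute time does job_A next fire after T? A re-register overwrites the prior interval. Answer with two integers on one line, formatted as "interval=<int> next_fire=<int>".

Op 1: register job_B */3 -> active={job_B:*/3}
Op 2: register job_B */6 -> active={job_B:*/6}
Op 3: register job_C */3 -> active={job_B:*/6, job_C:*/3}
Op 4: unregister job_C -> active={job_B:*/6}
Op 5: register job_B */9 -> active={job_B:*/9}
Op 6: register job_B */2 -> active={job_B:*/2}
Op 7: unregister job_B -> active={}
Op 8: register job_C */10 -> active={job_C:*/10}
Op 9: register job_A */17 -> active={job_A:*/17, job_C:*/10}
Op 10: register job_A */19 -> active={job_A:*/19, job_C:*/10}
Op 11: register job_A */14 -> active={job_A:*/14, job_C:*/10}
Final interval of job_A = 14
Next fire of job_A after T=236: (236//14+1)*14 = 238

Answer: interval=14 next_fire=238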